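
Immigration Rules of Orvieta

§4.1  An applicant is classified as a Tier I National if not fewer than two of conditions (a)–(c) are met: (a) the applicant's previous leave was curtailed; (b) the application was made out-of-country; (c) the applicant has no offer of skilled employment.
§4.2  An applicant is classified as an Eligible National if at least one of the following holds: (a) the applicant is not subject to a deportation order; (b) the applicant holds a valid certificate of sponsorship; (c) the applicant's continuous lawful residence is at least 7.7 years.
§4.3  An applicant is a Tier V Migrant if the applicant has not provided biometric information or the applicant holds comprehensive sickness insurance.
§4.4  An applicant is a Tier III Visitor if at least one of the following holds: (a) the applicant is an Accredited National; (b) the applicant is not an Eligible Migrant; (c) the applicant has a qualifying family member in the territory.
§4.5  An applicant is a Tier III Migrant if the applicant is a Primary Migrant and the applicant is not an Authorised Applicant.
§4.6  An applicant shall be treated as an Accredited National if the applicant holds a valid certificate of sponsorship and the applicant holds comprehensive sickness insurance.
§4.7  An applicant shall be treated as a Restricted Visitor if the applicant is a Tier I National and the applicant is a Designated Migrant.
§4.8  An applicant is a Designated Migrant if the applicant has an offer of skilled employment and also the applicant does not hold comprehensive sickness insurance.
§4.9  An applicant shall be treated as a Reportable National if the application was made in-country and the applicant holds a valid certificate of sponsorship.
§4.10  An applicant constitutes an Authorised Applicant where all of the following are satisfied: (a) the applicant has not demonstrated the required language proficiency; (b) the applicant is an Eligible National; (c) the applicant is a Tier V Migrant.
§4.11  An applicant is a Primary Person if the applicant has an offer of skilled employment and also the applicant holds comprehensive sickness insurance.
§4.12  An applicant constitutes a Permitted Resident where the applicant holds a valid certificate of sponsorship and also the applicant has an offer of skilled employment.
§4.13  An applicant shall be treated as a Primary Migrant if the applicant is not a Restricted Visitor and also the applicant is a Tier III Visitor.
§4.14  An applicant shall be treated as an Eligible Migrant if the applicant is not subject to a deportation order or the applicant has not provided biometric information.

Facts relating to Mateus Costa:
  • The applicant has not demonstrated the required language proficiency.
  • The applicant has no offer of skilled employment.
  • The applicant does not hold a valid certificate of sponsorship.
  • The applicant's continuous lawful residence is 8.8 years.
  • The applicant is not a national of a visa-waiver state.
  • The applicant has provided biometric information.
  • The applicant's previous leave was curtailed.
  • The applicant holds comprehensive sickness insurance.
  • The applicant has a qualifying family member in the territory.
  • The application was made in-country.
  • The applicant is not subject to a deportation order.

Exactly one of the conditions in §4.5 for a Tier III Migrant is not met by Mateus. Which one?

Authorised Applicant

§4.1 — Tier I National: the applicant's previous leave was curtailed? yes; the application was made out-of-country? no; the applicant has no offer of skilled employment? yes — 2 of 3 hold (need ≥2) → satisfied.
§4.8 — Designated Migrant: [the applicant has an offer of skilled employment? no] AND [the applicant does not hold comprehensive sickness insurance? no] → not satisfied.
§4.7 — Restricted Visitor: [Tier I National (§4.1)? yes] AND [Designated Migrant (§4.8)? no] → not satisfied.
§4.6 — Accredited National: [the applicant holds a valid certificate of sponsorship? no] AND [the applicant holds comprehensive sickness insurance? yes] → not satisfied.
§4.14 — Eligible Migrant: [the applicant is not subject to a deportation order? yes] OR [the applicant has not provided biometric information? no] → satisfied.
§4.4 — Tier III Visitor: [Accredited National (§4.6)? no] OR [not an Eligible Migrant (§4.14)? no] OR [the applicant has a qualifying family member in the territory? yes] → satisfied.
§4.13 — Primary Migrant: [not a Restricted Visitor (§4.7)? yes] AND [Tier III Visitor (§4.4)? yes] → satisfied.
§4.2 — Eligible National: [the applicant is not subject to a deportation order? yes] OR [the applicant holds a valid certificate of sponsorship? no] OR [applicant's continuous lawful residence: 8.8 years ≥ 7.7 years? yes] → satisfied.
§4.3 — Tier V Migrant: [the applicant has not provided biometric information? no] OR [the applicant holds comprehensive sickness insurance? yes] → satisfied.
§4.10 — Authorised Applicant: [the applicant has not demonstrated the required language proficiency? yes] AND [Eligible National (§4.2)? yes] AND [Tier V Migrant (§4.3)? yes] → satisfied.
§4.5 — Tier III Migrant: [Primary Migrant (§4.13)? yes] AND [not an Authorised Applicant (§4.10)? no] → not satisfied.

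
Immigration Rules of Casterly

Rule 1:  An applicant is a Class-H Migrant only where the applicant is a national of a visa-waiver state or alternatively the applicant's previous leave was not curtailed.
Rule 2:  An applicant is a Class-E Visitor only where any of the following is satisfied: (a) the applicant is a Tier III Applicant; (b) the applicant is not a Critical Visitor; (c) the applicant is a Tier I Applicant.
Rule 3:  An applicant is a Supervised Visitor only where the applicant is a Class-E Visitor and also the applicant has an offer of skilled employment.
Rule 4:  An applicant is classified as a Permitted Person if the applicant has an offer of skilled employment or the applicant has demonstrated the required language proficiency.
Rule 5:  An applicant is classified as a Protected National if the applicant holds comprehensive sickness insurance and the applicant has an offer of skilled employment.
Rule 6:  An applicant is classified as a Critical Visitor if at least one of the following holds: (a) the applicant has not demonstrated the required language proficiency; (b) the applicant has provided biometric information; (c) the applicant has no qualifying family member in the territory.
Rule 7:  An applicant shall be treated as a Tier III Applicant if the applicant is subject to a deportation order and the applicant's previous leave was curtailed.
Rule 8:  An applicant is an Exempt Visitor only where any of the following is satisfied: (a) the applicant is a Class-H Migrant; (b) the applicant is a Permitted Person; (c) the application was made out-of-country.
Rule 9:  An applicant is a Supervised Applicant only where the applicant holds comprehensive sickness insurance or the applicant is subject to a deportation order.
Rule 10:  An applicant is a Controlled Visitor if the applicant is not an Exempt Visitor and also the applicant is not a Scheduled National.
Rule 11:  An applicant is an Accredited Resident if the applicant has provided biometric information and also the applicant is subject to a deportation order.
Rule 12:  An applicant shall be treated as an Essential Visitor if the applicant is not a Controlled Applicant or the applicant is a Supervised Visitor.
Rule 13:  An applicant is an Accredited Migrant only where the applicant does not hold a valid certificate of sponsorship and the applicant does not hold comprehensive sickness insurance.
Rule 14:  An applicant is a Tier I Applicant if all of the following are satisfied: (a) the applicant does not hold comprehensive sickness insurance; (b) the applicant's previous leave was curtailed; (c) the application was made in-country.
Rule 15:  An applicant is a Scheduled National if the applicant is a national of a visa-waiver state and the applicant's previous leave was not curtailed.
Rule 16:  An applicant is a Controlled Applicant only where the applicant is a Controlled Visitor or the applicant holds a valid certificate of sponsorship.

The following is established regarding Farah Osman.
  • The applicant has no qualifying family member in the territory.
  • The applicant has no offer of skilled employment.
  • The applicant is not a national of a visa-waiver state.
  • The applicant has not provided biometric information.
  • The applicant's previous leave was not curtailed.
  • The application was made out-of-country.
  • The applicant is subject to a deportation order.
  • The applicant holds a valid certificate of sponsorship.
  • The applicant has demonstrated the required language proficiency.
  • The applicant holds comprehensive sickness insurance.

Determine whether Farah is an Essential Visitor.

rule 1 — Class-H Migrant: [the applicant is a national of a visa-waiver state? no] OR [the applicant's previous leave was not curtailed? yes] → satisfied.
rule 4 — Permitted Person: [the applicant has an offer of skilled employment? no] OR [the applicant has demonstrated the required language proficiency? yes] → satisfied.
rule 8 — Exempt Visitor: [Class-H Migrant (rule 1)? yes] OR [Permitted Person (rule 4)? yes] OR [the application was made out-of-country? yes] → satisfied.
rule 15 — Scheduled National: [the applicant is a national of a visa-waiver state? no] AND [the applicant's previous leave was not curtailed? yes] → not satisfied.
rule 10 — Controlled Visitor: [not an Exempt Visitor (rule 8)? no] AND [not a Scheduled National (rule 15)? yes] → not satisfied.
rule 16 — Controlled Applicant: [Controlled Visitor (rule 10)? no] OR [the applicant holds a valid certificate of sponsorship? yes] → satisfied.
rule 7 — Tier III Applicant: [the applicant is subject to a deportation order? yes] AND [the applicant's previous leave was curtailed? no] → not satisfied.
rule 6 — Critical Visitor: [the applicant has not demonstrated the required language proficiency? no] OR [the applicant has provided biometric information? no] OR [the applicant has no qualifying family member in the territory? yes] → satisfied.
rule 14 — Tier I Applicant: [the applicant does not hold comprehensive sickness insurance? no] AND [the applicant's previous leave was curtailed? no] AND [the application was made in-country? no] → not satisfied.
rule 2 — Class-E Visitor: [Tier III Applicant (rule 7)? no] OR [not a Critical Visitor (rule 6)? no] OR [Tier I Applicant (rule 14)? no] → not satisfied.
rule 3 — Supervised Visitor: [Class-E Visitor (rule 2)? no] AND [the applicant has an offer of skilled employment? no] → not satisfied.
rule 12 — Essential Visitor: [not a Controlled Applicant (rule 16)? no] OR [Supervised Visitor (rule 3)? no] → not satisfied.

No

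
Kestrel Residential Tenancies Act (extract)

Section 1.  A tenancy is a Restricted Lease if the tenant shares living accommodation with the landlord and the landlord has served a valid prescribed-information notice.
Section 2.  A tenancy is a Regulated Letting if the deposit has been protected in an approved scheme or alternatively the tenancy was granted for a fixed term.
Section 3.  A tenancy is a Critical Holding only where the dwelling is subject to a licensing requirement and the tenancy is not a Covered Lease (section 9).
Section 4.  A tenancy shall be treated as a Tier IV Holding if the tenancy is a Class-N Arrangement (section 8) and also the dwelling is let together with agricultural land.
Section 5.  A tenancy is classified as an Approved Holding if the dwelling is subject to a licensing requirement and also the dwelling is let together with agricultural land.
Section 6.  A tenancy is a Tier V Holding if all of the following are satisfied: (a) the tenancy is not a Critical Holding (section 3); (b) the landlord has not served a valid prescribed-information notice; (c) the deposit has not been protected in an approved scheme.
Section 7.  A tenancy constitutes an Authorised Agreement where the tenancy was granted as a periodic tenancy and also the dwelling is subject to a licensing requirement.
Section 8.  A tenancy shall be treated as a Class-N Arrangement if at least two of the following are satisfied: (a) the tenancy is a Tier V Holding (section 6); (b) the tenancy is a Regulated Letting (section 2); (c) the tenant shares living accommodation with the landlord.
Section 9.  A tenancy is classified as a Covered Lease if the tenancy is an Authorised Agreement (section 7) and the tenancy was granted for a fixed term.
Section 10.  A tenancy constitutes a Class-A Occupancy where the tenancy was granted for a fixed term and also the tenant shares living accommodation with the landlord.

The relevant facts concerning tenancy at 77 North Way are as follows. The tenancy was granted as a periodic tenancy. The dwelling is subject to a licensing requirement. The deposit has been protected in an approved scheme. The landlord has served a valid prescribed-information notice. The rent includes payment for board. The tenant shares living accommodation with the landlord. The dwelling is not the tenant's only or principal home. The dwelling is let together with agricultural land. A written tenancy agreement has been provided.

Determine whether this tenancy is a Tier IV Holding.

Yes

Under section 7: the tenancy was granted as a periodic tenancy? yes; and the dwelling is subject to a licensing requirement? yes. So the tenancy is an Authorised Agreement.
Under section 9: Authorised Agreement (section 7)? yes; and the tenancy was granted for a fixed term? no. So the tenancy is not a Covered Lease.
Under section 3: the dwelling is subject to a licensing requirement? yes; and not a Covered Lease (section 9)? yes. So the tenancy is a Critical Holding.
Under section 6: not a Critical Holding (section 3)? no; and the landlord has not served a valid prescribed-information notice? no; and the deposit has not been protected in an approved scheme? no. So the tenancy is not a Tier V Holding.
Under section 2: the deposit has been protected in an approved scheme? yes; or the tenancy was granted for a fixed term? no. So the tenancy is a Regulated Letting.
Under section 8: Tier V Holding (section 6)? no; Regulated Letting (section 2)? yes; the tenant shares living accommodation with the landlord? yes — 2 of 3 hold (need ≥2) → satisfied.
Under section 4: Class-N Arrangement (section 8)? yes; and the dwelling is let together with agricultural land? yes. So the tenancy is a Tier IV Holding.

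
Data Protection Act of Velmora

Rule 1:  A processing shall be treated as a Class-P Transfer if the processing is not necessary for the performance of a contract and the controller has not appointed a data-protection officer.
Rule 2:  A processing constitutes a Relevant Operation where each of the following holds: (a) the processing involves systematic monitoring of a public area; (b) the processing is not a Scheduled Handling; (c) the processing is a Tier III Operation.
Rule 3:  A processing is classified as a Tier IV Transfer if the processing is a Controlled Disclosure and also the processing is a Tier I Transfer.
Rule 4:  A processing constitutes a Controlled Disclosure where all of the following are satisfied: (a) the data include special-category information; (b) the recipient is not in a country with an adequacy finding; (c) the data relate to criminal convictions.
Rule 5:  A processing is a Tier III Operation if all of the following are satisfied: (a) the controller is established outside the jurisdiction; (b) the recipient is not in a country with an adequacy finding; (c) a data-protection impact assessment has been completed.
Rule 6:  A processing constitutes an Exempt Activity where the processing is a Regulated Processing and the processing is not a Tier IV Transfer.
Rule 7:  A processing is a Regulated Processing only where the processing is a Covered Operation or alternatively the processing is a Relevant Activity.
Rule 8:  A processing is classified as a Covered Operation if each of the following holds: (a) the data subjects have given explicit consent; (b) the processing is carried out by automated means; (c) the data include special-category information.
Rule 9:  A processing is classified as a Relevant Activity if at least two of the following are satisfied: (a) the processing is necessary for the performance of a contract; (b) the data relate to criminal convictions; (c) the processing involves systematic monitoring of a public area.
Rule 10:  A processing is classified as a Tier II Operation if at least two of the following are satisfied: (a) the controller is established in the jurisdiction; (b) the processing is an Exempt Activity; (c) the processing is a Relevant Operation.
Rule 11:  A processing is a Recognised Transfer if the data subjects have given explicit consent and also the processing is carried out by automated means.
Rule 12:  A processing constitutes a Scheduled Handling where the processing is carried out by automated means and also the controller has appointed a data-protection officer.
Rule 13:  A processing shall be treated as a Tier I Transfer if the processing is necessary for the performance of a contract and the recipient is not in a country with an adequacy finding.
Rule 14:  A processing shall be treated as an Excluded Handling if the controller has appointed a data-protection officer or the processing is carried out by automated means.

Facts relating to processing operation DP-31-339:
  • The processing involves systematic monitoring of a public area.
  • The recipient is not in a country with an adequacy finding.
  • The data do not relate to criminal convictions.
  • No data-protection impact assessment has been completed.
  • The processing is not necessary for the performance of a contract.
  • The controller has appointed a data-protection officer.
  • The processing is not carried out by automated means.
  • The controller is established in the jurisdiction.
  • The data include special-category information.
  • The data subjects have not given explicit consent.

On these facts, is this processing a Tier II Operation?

rule 8 — Covered Operation: [the data subjects have given explicit consent? no] AND [the processing is carried out by automated means? no] AND [the data include special-category information? yes] → not satisfied.
rule 9 — Relevant Activity: the processing is necessary for the performance of a contract? no; the data relate to criminal convictions? no; the processing involves systematic monitoring of a public area? yes — 1 of 3 hold (need ≥2) → not satisfied.
rule 7 — Regulated Processing: [Covered Operation (rule 8)? no] OR [Relevant Activity (rule 9)? no] → not satisfied.
rule 4 — Controlled Disclosure: [the data include special-category information? yes] AND [the recipient is not in a country with an adequacy finding? yes] AND [the data relate to criminal convictions? no] → not satisfied.
rule 13 — Tier I Transfer: [the processing is necessary for the performance of a contract? no] AND [the recipient is not in a country with an adequacy finding? yes] → not satisfied.
rule 3 — Tier IV Transfer: [Controlled Disclosure (rule 4)? no] AND [Tier I Transfer (rule 13)? no] → not satisfied.
rule 6 — Exempt Activity: [Regulated Processing (rule 7)? no] AND [not a Tier IV Transfer (rule 3)? yes] → not satisfied.
rule 12 — Scheduled Handling: [the processing is carried out by automated means? no] AND [the controller has appointed a data-protection officer? yes] → not satisfied.
rule 5 — Tier III Operation: [the controller is established outside the jurisdiction? no] AND [the recipient is not in a country with an adequacy finding? yes] AND [a data-protection impact assessment has been completed? no] → not satisfied.
rule 2 — Relevant Operation: [the processing involves systematic monitoring of a public area? yes] AND [not a Scheduled Handling (rule 12)? yes] AND [Tier III Operation (rule 5)? no] → not satisfied.
rule 10 — Tier II Operation: the controller is established in the jurisdiction? yes; Exempt Activity (rule 6)? no; Relevant Operation (rule 2)? no — 1 of 3 hold (need ≥2) → not satisfied.

No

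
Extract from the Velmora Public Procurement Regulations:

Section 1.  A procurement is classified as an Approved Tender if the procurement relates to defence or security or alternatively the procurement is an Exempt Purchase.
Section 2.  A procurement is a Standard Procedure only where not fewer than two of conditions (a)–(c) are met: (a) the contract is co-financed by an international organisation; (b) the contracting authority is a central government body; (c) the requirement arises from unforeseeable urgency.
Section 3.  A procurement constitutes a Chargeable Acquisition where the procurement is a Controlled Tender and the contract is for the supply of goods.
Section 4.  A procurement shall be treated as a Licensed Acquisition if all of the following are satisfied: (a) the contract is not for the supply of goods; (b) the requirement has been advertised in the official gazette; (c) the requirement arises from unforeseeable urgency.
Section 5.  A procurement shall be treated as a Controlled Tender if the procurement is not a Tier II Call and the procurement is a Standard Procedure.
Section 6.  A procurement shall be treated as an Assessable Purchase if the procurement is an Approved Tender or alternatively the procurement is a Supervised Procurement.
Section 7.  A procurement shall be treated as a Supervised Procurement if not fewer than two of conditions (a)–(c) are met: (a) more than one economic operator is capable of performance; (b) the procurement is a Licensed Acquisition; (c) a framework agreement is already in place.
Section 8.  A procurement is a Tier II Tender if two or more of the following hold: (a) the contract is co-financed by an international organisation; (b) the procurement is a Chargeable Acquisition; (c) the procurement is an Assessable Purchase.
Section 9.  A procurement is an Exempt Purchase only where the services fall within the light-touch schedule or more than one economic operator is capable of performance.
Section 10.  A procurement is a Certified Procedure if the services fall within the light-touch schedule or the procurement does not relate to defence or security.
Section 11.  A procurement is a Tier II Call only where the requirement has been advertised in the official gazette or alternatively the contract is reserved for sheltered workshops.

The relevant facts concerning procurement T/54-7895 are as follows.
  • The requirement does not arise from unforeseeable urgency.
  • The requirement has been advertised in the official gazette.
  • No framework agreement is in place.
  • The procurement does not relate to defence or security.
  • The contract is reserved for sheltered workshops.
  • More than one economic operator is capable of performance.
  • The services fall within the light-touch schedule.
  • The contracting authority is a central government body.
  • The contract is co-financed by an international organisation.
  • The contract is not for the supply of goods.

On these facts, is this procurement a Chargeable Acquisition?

No

section 11 — Tier II Call: [the requirement has been advertised in the official gazette? yes] OR [the contract is reserved for sheltered workshops? yes] → satisfied.
section 2 — Standard Procedure: the contract is co-financed by an international organisation? yes; the contracting authority is a central government body? yes; the requirement arises from unforeseeable urgency? no — 2 of 3 hold (need ≥2) → satisfied.
section 5 — Controlled Tender: [not a Tier II Call (section 11)? no] AND [Standard Procedure (section 2)? yes] → not satisfied.
section 3 — Chargeable Acquisition: [Controlled Tender (section 5)? no] AND [the contract is for the supply of goods? no] → not satisfied.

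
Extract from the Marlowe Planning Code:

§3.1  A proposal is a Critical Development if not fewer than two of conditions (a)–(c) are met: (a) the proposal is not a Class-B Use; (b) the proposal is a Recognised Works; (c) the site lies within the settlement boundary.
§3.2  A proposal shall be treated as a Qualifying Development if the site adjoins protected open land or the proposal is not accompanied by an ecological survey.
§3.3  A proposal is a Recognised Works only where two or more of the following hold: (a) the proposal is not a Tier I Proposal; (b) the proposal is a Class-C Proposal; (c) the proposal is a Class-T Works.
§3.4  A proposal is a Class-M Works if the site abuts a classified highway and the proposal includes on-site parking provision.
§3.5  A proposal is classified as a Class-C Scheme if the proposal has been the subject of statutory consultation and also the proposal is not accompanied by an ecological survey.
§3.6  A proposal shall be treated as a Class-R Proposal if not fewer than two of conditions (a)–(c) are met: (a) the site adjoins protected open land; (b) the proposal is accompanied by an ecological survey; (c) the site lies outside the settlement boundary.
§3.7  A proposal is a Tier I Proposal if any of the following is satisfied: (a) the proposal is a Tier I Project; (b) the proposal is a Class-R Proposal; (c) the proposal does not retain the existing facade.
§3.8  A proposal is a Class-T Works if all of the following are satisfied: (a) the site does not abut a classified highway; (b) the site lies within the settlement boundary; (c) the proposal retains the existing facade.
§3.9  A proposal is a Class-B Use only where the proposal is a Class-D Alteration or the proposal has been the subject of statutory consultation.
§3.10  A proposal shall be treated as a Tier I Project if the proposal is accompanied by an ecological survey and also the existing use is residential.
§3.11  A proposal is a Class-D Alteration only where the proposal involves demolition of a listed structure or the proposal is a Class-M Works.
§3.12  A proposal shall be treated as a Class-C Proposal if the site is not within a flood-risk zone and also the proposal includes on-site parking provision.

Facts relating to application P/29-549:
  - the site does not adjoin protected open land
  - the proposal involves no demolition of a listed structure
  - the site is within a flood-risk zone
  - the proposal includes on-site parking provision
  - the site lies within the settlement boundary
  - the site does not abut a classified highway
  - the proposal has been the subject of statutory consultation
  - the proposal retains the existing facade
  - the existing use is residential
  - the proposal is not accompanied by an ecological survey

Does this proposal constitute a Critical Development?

Under §3.4: the site abuts a classified highway? no; and the proposal includes on-site parking provision? yes. So the proposal is not a Class-M Works.
Under §3.11: the proposal involves demolition of a listed structure? no; or Class-M Works (§3.4)? no. So the proposal is not a Class-D Alteration.
Under §3.9: Class-D Alteration (§3.11)? no; or the proposal has been the subject of statutory consultation? yes. So the proposal is a Class-B Use.
Under §3.10: the proposal is accompanied by an ecological survey? no; and the existing use is residential? yes. So the proposal is not a Tier I Project.
Under §3.6: the site adjoins protected open land? no; the proposal is accompanied by an ecological survey? no; the site lies outside the settlement boundary? no — 0 of 3 hold (need ≥2) → not satisfied.
Under §3.7: Tier I Project (§3.10)? no; or Class-R Proposal (§3.6)? no; or the proposal does not retain the existing facade? no. So the proposal is not a Tier I Proposal.
Under §3.12: the site is not within a flood-risk zone? no; and the proposal includes on-site parking provision? yes. So the proposal is not a Class-C Proposal.
Under §3.8: the site does not abut a classified highway? yes; and the site lies within the settlement boundary? yes; and the proposal retains the existing facade? yes. So the proposal is a Class-T Works.
Under §3.3: not a Tier I Proposal (§3.7)? yes; Class-C Proposal (§3.12)? no; Class-T Works (§3.8)? yes — 2 of 3 hold (need ≥2) → satisfied.
Under §3.1: not a Class-B Use (§3.9)? no; Recognised Works (§3.3)? yes; the site lies within the settlement boundary? yes — 2 of 3 hold (need ≥2) → satisfied.

Yes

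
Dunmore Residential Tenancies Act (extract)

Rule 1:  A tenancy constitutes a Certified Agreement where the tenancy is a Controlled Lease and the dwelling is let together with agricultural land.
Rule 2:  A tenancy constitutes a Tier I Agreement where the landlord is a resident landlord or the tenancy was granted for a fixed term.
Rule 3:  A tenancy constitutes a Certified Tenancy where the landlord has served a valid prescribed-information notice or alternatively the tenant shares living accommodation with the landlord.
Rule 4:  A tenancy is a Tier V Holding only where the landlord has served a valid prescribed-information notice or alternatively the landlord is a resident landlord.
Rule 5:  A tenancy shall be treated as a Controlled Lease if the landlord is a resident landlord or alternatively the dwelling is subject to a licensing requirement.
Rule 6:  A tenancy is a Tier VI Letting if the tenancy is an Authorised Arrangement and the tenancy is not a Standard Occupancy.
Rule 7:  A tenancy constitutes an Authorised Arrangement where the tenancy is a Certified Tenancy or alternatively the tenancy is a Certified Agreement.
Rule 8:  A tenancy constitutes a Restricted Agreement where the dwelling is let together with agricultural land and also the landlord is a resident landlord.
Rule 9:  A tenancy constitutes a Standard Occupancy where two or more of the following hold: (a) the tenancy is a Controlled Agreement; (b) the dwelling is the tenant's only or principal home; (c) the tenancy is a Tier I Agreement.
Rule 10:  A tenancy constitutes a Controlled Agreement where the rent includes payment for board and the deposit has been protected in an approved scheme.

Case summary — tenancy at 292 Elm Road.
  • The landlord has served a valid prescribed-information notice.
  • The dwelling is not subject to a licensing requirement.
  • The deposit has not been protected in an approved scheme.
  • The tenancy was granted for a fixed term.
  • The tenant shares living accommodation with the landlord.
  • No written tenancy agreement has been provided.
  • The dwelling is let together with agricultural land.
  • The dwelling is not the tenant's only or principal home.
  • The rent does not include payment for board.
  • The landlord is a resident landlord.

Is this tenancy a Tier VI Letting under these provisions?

Yes

rule 3 — Certified Tenancy: [the landlord has served a valid prescribed-information notice? yes] OR [the tenant shares living accommodation with the landlord? yes] → satisfied.
rule 5 — Controlled Lease: [the landlord is a resident landlord? yes] OR [the dwelling is subject to a licensing requirement? no] → satisfied.
rule 1 — Certified Agreement: [Controlled Lease (rule 5)? yes] AND [the dwelling is let together with agricultural land? yes] → satisfied.
rule 7 — Authorised Arrangement: [Certified Tenancy (rule 3)? yes] OR [Certified Agreement (rule 1)? yes] → satisfied.
rule 10 — Controlled Agreement: [the rent includes payment for board? no] AND [the deposit has been protected in an approved scheme? no] → not satisfied.
rule 2 — Tier I Agreement: [the landlord is a resident landlord? yes] OR [the tenancy was granted for a fixed term? yes] → satisfied.
rule 9 — Standard Occupancy: Controlled Agreement (rule 10)? no; the dwelling is the tenant's only or principal home? no; Tier I Agreement (rule 2)? yes — 1 of 3 hold (need ≥2) → not satisfied.
rule 6 — Tier VI Letting: [Authorised Arrangement (rule 7)? yes] AND [not a Standard Occupancy (rule 9)? yes] → satisfied.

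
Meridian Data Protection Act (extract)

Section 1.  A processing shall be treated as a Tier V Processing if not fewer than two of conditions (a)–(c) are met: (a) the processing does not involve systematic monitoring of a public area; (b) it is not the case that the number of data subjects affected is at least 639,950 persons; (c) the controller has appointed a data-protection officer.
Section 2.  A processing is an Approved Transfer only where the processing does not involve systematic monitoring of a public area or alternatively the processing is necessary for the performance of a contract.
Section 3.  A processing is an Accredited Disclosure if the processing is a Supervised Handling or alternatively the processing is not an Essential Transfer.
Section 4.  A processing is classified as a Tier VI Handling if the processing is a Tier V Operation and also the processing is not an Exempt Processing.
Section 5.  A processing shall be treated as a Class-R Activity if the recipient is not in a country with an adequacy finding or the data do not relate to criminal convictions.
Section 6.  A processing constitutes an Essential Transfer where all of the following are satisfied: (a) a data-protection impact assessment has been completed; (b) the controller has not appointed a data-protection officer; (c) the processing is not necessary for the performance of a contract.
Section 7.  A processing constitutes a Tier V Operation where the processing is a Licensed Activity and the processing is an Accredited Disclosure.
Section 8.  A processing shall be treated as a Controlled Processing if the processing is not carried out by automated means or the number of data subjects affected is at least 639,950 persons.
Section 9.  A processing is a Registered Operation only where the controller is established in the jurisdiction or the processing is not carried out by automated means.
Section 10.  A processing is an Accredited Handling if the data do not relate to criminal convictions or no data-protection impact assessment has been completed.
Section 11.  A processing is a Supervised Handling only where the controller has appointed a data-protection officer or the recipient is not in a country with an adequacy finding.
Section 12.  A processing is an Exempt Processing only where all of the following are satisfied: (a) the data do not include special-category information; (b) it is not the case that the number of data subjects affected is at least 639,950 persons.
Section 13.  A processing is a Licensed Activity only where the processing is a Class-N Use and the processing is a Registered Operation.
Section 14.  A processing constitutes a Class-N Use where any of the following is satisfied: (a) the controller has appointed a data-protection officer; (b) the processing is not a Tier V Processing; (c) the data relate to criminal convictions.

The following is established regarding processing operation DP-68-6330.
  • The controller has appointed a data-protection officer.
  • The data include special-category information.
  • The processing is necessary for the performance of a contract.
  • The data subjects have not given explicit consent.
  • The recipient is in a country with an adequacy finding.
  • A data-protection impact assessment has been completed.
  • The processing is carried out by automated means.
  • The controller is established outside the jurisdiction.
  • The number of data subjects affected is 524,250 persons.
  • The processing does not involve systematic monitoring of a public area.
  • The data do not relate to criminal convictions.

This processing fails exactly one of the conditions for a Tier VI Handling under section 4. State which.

Tier V Operation

section 1 — Tier V Processing: the processing does not involve systematic monitoring of a public area? yes; number of data subjects affected: 524,250 persons ≥ 639,950 persons? no, so negated condition yes; the controller has appointed a data-protection officer? yes — 3 of 3 hold (need ≥2) → satisfied.
section 14 — Class-N Use: [the controller has appointed a data-protection officer? yes] OR [not a Tier V Processing (section 1)? no] OR [the data relate to criminal convictions? no] → satisfied.
section 9 — Registered Operation: [the controller is established in the jurisdiction? no] OR [the processing is not carried out by automated means? no] → not satisfied.
section 13 — Licensed Activity: [Class-N Use (section 14)? yes] AND [Registered Operation (section 9)? no] → not satisfied.
section 11 — Supervised Handling: [the controller has appointed a data-protection officer? yes] OR [the recipient is not in a country with an adequacy finding? no] → satisfied.
section 6 — Essential Transfer: [a data-protection impact assessment has been completed? yes] AND [the controller has not appointed a data-protection officer? no] AND [the processing is not necessary for the performance of a contract? no] → not satisfied.
section 3 — Accredited Disclosure: [Supervised Handling (section 11)? yes] OR [not an Essential Transfer (section 6)? yes] → satisfied.
section 7 — Tier V Operation: [Licensed Activity (section 13)? no] AND [Accredited Disclosure (section 3)? yes] → not satisfied.
section 12 — Exempt Processing: [the data do not include special-category information? no] AND [number of data subjects affected: 524,250 persons ≥ 639,950 persons? no, so negated condition yes] → not satisfied.
section 4 — Tier VI Handling: [Tier V Operation (section 7)? no] AND [not an Exempt Processing (section 12)? yes] → not satisfied.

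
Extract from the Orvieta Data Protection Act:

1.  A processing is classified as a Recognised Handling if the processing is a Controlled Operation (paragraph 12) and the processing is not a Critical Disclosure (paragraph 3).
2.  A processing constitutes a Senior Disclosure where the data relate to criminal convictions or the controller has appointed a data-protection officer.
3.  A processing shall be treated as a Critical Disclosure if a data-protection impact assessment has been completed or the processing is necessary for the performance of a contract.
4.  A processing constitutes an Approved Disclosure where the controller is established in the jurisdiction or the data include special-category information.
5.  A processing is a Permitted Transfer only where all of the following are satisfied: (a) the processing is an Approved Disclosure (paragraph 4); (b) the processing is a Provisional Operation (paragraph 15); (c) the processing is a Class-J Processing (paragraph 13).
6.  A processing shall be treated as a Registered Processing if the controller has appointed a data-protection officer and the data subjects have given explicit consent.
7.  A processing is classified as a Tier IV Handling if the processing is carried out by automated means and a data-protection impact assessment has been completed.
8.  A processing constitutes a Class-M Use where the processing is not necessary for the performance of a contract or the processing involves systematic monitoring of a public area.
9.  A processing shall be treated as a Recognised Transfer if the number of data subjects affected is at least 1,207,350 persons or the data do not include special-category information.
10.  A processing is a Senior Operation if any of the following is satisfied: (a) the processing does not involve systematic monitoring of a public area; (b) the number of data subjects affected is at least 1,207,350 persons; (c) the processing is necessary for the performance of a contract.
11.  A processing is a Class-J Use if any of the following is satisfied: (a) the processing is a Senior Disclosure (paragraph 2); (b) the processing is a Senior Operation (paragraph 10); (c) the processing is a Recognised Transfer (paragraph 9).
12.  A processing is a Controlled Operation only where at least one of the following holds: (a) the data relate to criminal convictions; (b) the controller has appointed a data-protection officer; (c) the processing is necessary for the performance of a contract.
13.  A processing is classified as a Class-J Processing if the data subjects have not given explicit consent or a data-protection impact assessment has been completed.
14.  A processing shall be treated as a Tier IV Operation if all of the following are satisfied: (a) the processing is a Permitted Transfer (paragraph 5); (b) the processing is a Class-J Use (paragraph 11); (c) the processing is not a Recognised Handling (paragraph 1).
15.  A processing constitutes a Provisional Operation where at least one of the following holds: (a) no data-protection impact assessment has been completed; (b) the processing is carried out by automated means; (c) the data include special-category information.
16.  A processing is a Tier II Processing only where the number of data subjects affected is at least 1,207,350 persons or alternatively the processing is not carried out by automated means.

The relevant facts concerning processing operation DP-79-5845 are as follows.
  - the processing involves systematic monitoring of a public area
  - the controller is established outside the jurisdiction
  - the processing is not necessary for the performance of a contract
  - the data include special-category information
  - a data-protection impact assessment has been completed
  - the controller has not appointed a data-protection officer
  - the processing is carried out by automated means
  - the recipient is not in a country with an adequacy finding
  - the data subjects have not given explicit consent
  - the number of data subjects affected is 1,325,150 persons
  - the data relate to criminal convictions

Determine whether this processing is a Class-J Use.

paragraph 2 — Senior Disclosure: [the data relate to criminal convictions? yes] OR [the controller has appointed a data-protection officer? no] → satisfied.
paragraph 10 — Senior Operation: [the processing does not involve systematic monitoring of a public area? no] OR [number of data subjects affected: 1,325,150 persons ≥ 1,207,350 persons? yes] OR [the processing is necessary for the performance of a contract? no] → satisfied.
paragraph 9 — Recognised Transfer: [number of data subjects affected: 1,325,150 persons ≥ 1,207,350 persons? yes] OR [the data do not include special-category information? no] → satisfied.
paragraph 11 — Class-J Use: [Senior Disclosure (paragraph 2)? yes] OR [Senior Operation (paragraph 10)? yes] OR [Recognised Transfer (paragraph 9)? yes] → satisfied.

Yes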